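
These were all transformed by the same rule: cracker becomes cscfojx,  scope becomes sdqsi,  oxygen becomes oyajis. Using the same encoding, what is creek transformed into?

In cracker: c→c is +0, r→s is +1, a→c is +2, c→f is +3 — the shift increases by 1 each position. Each letter shifts forward by its position index (0, 1, 2, …) — the shift grows by one for each successive letter.
Applying it to creek: c+0=c, r+1=s, e+2=g, e+3=h, k+4=o.

csgho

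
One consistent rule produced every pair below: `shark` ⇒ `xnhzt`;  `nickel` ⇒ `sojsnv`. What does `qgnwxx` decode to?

In shark: s→x is +5, h→n is +6, a→h is +7, r→z is +8 — the shift increases by 1 each position. The shift increases by 1 at each position, starting from +5: 5, 6, 7, ….
Decoding qgnwxx: q−5=l, g−6=a, n−7=g, w−8=o, x−9=o, x−10=n.

lagoon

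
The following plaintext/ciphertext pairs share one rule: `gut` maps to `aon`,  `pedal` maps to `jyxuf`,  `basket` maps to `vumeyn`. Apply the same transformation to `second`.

Compare letters: g→a is +20, u→o is +20, t→n is +20 — a constant shift. It's a constant shift of +20 (ROT20).
For second: s+20=m, e+20=y, c+20=w, o+20=i, n+20=h, d+20=x.

mywihx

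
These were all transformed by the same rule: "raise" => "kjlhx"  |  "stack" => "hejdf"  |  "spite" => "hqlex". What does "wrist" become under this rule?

vklhe

This is an affine cipher: with a=0,…,z=25, each position x becomes (23x+9) mod 26.
Applying it to wrist: w(22)→23·22+9≡21=v; r(17)→23·17+9≡10=k; i(8)→23·8+9≡11=l; s(18)→23·18+9≡7=h; t(19)→23·19+9≡4=e (all mod 26).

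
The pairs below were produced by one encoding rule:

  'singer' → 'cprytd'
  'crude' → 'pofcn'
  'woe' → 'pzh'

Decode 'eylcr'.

The output letters match the input read backwards, each shifted +11: singer reversed is regnis. Two steps: reverse the string, then apply a Caesar shift of +11.
Undoing it on eylcr: shift back: e−11=t, y−11=n, l−11=a, c−11=r, r−11=g → tnarg; then reverse → grant.

grant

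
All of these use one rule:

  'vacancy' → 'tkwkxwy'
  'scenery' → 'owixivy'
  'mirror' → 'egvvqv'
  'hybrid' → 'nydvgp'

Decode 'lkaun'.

laugh

v(21)→t(19) and a(0)→k(10) fit y≡19x+10 (mod 26); the inverse of 19 mod 26 is 11. This is an affine cipher: with a=0,…,z=25, each position x becomes (19x+10) mod 26.
Decoding lkaun: l(11)→11·(11−10)≡11=l; k(10)→11·(10−10)≡0=a; a(0)→11·(0−10)≡20=u; u(20)→11·(20−10)≡6=g; n(13)→11·(13−10)≡7=h (all mod 26).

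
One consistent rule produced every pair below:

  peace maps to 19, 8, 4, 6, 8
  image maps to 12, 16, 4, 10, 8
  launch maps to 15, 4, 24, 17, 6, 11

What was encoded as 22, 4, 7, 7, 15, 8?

saddle

p is letter #16 and maps to 19: an offset of 3. The number is (letter's place in the alphabet, a=1) + 3.
Undoing it on 22, 4, 7, 7, 15, 8: 22→(22−3)÷1=19=s, 4→(4−3)÷1=1=a, 7→(7−3)÷1=4=d, 7→(7−3)÷1=4=d, 15→(15−3)÷1=12=l, 8→(8−3)÷1=5=e.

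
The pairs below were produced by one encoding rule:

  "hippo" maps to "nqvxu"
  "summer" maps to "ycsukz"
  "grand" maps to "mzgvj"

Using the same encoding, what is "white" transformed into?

cpobk

Shifts by position in hippo: pos 0: h→n (+6), pos 1: i→q (+8), pos 2: p→v (+6), pos 3: p→x (+8) — repeating every 2. It's a Vigenère-style cipher with numeric key [6,8]: position i shifts by key[i mod 2].
On white: w+6=c, h+8=p, i+6=o, t+8=b, e+6=k.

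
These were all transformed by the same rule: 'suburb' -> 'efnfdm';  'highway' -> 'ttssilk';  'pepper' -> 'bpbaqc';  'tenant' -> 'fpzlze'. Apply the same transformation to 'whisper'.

isudbpd

Shifts by position in suburb: pos 0: s→e (+12), pos 1: u→f (+11), pos 2: b→n (+12), pos 3: u→f (+11) — repeating every 2. The shifts repeat in a cycle of length 2: positions 0,1,… shift by +12, +11, then the pattern repeats.
For whisper: w+12=i, h+11=s, i+12=u, s+11=d, p+12=b, e+11=p, r+12=d.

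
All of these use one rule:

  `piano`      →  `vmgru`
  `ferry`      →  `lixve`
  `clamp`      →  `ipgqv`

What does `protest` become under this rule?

Shifts by position in piano: pos 0: p→v (+6), pos 1: i→m (+4), pos 2: a→g (+6), pos 3: n→r (+4) — repeating every 2. A repeating key of period 2 is used — shifts +6, +4 over and over.
For protest: p+6=v, r+4=v, o+6=u, t+4=x, e+6=k, s+4=w, t+6=z.

vvuxkwz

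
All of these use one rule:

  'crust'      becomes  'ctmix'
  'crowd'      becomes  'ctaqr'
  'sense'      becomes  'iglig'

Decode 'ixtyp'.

Each letter's alphabet position (a=0..z=25) is mapped through 15·x+24 mod 26 — an affine cipher.
Undoing it on ixtyp: i(8)→7·(8−24)≡18=s; x(23)→7·(23−24)≡19=t; t(19)→7·(19−24)≡17=r; y(24)→7·(24−24)≡0=a; p(15)→7·(15−24)≡15=p (all mod 26).

strap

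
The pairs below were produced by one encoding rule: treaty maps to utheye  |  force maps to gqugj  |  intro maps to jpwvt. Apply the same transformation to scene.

tehrj

Letter i (0-indexed) is shifted by i+1, so successive shifts are 1, 2, 3, ….
On scene: s+1=t, c+2=e, e+3=h, n+4=r, e+5=j.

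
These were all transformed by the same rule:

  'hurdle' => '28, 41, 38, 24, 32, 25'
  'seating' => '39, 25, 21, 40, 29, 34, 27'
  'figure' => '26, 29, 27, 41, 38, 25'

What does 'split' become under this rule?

Each letter is replaced by its alphabet position (a=1..z=26) + 20.
Applying it to split: s=19→39, p=16→36, l=12→32, i=9→29, t=20→40.

39, 36, 32, 29, 40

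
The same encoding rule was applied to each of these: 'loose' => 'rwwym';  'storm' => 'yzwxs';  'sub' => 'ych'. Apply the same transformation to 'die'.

jqm

The shift depends on letter class: consonant l→r is +6, but vowel o→w is +8. The rule splits by letter class: vowels +8, consonants +6.
Applying it to die: d(cons)+6=j, i(vowel)+8=q, e(vowel)+8=m.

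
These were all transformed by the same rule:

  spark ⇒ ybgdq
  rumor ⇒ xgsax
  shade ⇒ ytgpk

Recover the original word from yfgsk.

It's a Vigenère-style cipher with numeric key [6,12]: position i shifts by key[i mod 2].
Reversing it on yfgsk: y−6=s, f−12=t, g−6=a, s−12=g, k−6=e.

stage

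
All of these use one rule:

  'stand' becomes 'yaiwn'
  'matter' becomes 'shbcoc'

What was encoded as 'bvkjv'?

vocal

In stand: s→y is +6, t→a is +7, a→i is +8, n→w is +9 — the shift increases by 1 each position. Letter i (0-indexed) is shifted by i+6, so successive shifts are 6, 7, 8, ….
Decoding bvkjv: b−6=v, v−7=o, k−8=c, j−9=a, v−10=l.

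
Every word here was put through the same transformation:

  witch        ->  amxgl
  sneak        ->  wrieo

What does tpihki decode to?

pledge

Every letter moves 4 places later in the alphabet, wrapping around z→a.
Reversing it on tpihki: t−4=p, p−4=l, i−4=e, h−4=d, k−4=g, i−4=e.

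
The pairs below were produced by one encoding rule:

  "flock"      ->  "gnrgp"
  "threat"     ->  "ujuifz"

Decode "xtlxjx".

writer

In flock: f→g is +1, l→n is +2, o→r is +3, c→g is +4 — the shift increases by 1 each position. Letter i (0-indexed) is shifted by i+1, so successive shifts are 1, 2, 3, ….
Undoing it on xtlxjx: x−1=w, t−2=r, l−3=i, x−4=t, j−5=e, x−6=r.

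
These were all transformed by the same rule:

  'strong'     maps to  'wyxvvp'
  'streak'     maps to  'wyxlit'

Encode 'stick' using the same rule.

Each letter shifts forward by (position + 4), i.e. 4, 5, 6, … — the shift grows by one for each successive letter.
Applying it to stick: s+4=w, t+5=y, i+6=o, c+7=j, k+8=s.

wyojs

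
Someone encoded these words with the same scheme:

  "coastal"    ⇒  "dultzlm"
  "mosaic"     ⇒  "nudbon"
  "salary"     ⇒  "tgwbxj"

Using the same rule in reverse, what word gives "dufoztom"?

counting

Shifts by position in coastal: pos 0: c→d (+1), pos 1: o→u (+6), pos 2: a→l (+11), pos 3: s→t (+1), pos 4: t→z (+6), pos 5: a→l (+11) — repeating every 3. The shifts repeat in a cycle of length 3: positions 0,1,… shift by +1, +6, +11, then the pattern repeats.
Reversing it on dufoztom: d−1=c, u−6=o, f−11=u, o−1=n, z−6=t, t−11=i, o−1=n, m−6=g.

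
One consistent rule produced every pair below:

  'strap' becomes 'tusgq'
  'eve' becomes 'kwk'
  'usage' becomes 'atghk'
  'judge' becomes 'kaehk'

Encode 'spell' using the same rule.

The shift depends on letter class: consonant s→t is +1, but vowel a→g is +6. Two shifts are in play — +6 for a/e/i/o/u, +1 for every other letter.
Applying it to spell: s(cons)+1=t, p(cons)+1=q, e(vowel)+6=k, l(cons)+1=m, l(cons)+1=m.

tqkmm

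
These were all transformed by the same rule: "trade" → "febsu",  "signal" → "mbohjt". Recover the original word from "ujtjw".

The output letters match the input read backwards, each shifted +1: trade reversed is edart. The word is reversed, then every letter is shifted forward by 1.
Undoing it on ujtjw: shift back: u−1=t, j−1=i, t−1=s, j−1=i, w−1=v → tisiv; then reverse → visit.

visit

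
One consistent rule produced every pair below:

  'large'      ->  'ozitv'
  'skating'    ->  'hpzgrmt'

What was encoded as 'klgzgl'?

Each pair mirrors across the alphabet (l↔o, a↔z, r↔i): positions sum to 25. Letters are reflected about the middle of the alphabet (position → 25−position): Atbash.
Decoding klgzgl: k↔p, l↔o, g↔t, z↔a, g↔t, l↔o.

potato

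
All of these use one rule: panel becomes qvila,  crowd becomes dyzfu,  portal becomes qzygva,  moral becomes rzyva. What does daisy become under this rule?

uvbpn

This is an affine cipher: with a=0,…,z=25, each position x becomes (17x+21) mod 26.
Applying it to daisy: d(3)→17·3+21≡20=u; a(0)→17·0+21≡21=v; i(8)→17·8+21≡1=b; s(18)→17·18+21≡15=p; y(24)→17·24+21≡13=n (all mod 26).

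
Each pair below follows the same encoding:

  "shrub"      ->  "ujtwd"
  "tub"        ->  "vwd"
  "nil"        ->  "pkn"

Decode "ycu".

Every letter moves 2 places later in the alphabet, wrapping around z→a.
Reversing it on ycu: y−2=w, c−2=a, u−2=s.

was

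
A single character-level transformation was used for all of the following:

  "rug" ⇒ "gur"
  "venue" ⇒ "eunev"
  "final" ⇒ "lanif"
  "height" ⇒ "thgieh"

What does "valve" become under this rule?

evlav

It's just the letters in reverse order.
Applying it to valve: reverse → evlav.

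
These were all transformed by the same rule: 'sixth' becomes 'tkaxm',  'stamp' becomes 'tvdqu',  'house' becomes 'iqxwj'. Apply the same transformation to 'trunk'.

utxrp

The shift increases by 1 at each position, starting from +1: 1, 2, 3, ….
On trunk: t+1=u, r+2=t, u+3=x, n+4=r, k+5=p.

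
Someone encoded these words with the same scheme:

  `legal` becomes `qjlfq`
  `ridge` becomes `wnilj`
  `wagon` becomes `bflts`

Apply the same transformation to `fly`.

Compare letters: l→q is +5, e→j is +5, g→l is +5 — a constant shift. It's a constant shift of +5 (ROT5).
Applying it to fly: f+5=k, l+5=q, y+5=d.

kqd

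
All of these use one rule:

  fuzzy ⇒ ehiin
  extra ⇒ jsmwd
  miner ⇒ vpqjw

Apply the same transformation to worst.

f(5)→e(4) and u(20)→h(7) fit y≡21x+3 (mod 26); the inverse of 21 mod 26 is 5. Treating letters as 0–25, the rule is x ↦ 21x + 3 (mod 26).
On worst: w(22)→21·22+3≡23=x; o(14)→21·14+3≡11=l; r(17)→21·17+3≡22=w; s(18)→21·18+3≡17=r; t(19)→21·19+3≡12=m (all mod 26).

xlwrm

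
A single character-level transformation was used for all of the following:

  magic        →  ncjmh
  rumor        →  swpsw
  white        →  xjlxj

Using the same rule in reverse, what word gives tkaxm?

In magic: m→n is +1, a→c is +2, g→j is +3, i→m is +4 — the shift increases by 1 each position. Letter i (0-indexed) is shifted by i+1, so successive shifts are 1, 2, 3, ….
Decoding tkaxm: t−1=s, k−2=i, a−3=x, x−4=t, m−5=h.

sixth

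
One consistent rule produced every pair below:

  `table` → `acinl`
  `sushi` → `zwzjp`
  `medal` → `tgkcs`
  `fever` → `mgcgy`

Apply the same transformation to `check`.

Shifts by position in table: pos 0: t→a (+7), pos 1: a→c (+2), pos 2: b→i (+7), pos 3: l→n (+2) — repeating every 2. It's a Vigenère-style cipher with numeric key [7,2]: position i shifts by key[i mod 2].
On check: c+7=j, h+2=j, e+7=l, c+2=e, k+7=r.

jjler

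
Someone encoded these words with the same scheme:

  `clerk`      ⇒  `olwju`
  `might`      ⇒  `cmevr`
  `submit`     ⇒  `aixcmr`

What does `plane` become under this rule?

c(2)→o(14) and l(11)→l(11) fit y≡17x+6 (mod 26); the inverse of 17 mod 26 is 23. Treating letters as 0–25, the rule is x ↦ 17x + 6 (mod 26).
On plane: p(15)→17·15+6≡1=b; l(11)→17·11+6≡11=l; a(0)→17·0+6≡6=g; n(13)→17·13+6≡19=t; e(4)→17·4+6≡22=w (all mod 26).

blgtw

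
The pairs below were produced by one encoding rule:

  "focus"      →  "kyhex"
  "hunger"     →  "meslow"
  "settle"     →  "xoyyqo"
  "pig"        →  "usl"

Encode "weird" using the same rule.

boswi

The shift depends on letter class: consonant f→k is +5, but vowel o→y is +10. Vowels shift forward by 10 and consonants shift forward by 5.
For weird: w(cons)+5=b, e(vowel)+10=o, i(vowel)+10=s, r(cons)+5=w, d(cons)+5=i.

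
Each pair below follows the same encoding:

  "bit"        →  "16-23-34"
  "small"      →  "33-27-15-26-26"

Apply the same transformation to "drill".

18-32-23-26-26

b is letter #2 and maps to 16: an offset of 14. Each letter is replaced by its alphabet position (a=1..z=26) + 14.
Applying it to drill: d=4→18, r=18→32, i=9→23, l=12→26, l=12→26.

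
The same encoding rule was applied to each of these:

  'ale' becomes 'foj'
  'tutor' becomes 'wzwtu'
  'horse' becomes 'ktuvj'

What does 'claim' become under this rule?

fofnp

The shift depends on letter class: consonant l→o is +3, but vowel a→f is +5. Vowels shift forward by 5 and consonants shift forward by 3.
On claim: c(cons)+3=f, l(cons)+3=o, a(vowel)+5=f, i(vowel)+5=n, m(cons)+3=p.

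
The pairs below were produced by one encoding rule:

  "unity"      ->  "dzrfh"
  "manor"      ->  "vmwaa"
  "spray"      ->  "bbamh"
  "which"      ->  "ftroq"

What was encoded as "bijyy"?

It's a Vigenère-style cipher with numeric key [9,12]: position i shifts by key[i mod 2].
Reversing it on bijyy: b−9=s, i−12=w, j−9=a, y−12=m, y−9=p.

swamp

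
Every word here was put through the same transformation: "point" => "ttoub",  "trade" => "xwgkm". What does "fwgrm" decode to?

In point: p→t is +4, o→t is +5, i→o is +6, n→u is +7 — the shift increases by 1 each position. Letter i (0-indexed) is shifted by i+4, so successive shifts are 4, 5, 6, ….
Reversing it on fwgrm: f−4=b, w−5=r, g−6=a, r−7=k, m−8=e.

brake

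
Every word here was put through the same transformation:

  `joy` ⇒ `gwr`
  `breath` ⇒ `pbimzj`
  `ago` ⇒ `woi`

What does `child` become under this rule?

ltqpk

The output letters match the input read backwards, each shifted +8: joy reversed is yoj. Two steps: reverse the string, then apply a Caesar shift of +8.
Applying it to child: reverse → dlihc; then shift: d+8=l, l+8=t, i+8=q, h+8=p, c+8=k.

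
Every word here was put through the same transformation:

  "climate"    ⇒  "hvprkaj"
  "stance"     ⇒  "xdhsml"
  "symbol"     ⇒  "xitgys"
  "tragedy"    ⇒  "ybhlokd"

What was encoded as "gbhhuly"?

bracket

A repeating key of period 3 is used — shifts +5, +10, +7 over and over.
Reversing it on gbhhuly: g−5=b, b−10=r, h−7=a, h−5=c, u−10=k, l−7=e, y−5=t.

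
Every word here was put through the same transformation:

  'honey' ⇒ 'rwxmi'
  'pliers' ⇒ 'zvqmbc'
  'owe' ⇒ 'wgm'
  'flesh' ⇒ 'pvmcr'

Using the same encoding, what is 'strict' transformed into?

cdbqmd

The shift depends on letter class: consonant h→r is +10, but vowel o→w is +8. The rule splits by letter class: vowels +8, consonants +10.
Applying it to strict: s(cons)+10=c, t(cons)+10=d, r(cons)+10=b, i(vowel)+8=q, c(cons)+10=m, t(cons)+10=d.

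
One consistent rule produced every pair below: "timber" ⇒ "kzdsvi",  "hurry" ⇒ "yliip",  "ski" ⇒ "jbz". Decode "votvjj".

This is a Caesar cipher with shift 17.
Undoing it on votvjj: v−17=e, o−17=x, t−17=c, v−17=e, j−17=s, j−17=s.

excess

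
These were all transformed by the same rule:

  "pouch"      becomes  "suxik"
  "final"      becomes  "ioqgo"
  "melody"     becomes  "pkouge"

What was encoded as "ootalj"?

liquid

Shifts by position in pouch: pos 0: p→s (+3), pos 1: o→u (+6), pos 2: u→x (+3), pos 3: c→i (+6) — repeating every 2. The shifts repeat in a cycle of length 2: positions 0,1,… shift by +3, +6, then the pattern repeats.
Undoing it on ootalj: o−3=l, o−6=i, t−3=q, a−6=u, l−3=i, j−6=d.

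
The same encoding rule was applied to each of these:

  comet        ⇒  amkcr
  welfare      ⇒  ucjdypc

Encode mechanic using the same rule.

This is a Caesar cipher with shift 24.
Applying it to mechanic: m+24=k, e+24=c, c+24=a, h+24=f, a+24=y, n+24=l, i+24=g, c+24=a.

kcafylga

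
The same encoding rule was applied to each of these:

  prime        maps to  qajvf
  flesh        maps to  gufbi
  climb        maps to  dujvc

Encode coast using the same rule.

dxbbu

Shifts by position in prime: pos 0: p→q (+1), pos 1: r→a (+9), pos 2: i→j (+1), pos 3: m→v (+9) — repeating every 2. It's a Vigenère-style cipher with numeric key [1,9]: position i shifts by key[i mod 2].
For coast: c+1=d, o+9=x, a+1=b, s+9=b, t+1=u.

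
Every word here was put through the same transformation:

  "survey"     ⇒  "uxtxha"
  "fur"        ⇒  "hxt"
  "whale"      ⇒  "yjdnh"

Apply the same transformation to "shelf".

The shift depends on letter class: consonant s→u is +2, but vowel u→x is +3. Two shifts are in play — +3 for a/e/i/o/u, +2 for every other letter.
Applying it to shelf: s(cons)+2=u, h(cons)+2=j, e(vowel)+3=h, l(cons)+2=n, f(cons)+2=h.

ujhnh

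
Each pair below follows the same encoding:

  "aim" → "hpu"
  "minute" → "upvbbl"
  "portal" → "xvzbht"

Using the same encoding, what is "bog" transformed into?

jvo

The shift depends on letter class: consonant m→u is +8, but vowel a→h is +7. Two shifts are in play — +7 for a/e/i/o/u, +8 for every other letter.
On bog: b(cons)+8=j, o(vowel)+7=v, g(cons)+8=o.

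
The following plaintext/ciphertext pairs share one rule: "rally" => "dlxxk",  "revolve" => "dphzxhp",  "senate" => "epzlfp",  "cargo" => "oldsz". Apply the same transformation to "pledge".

Vowels shift forward by 11 and consonants shift forward by 12.
On pledge: p(cons)+12=b, l(cons)+12=x, e(vowel)+11=p, d(cons)+12=p, g(cons)+12=s, e(vowel)+11=p.

bxppsp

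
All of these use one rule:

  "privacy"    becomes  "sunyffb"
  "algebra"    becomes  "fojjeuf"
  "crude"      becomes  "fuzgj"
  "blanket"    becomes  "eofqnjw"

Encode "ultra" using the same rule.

zowuf

The shift depends on letter class: consonant p→s is +3, but vowel i→n is +5. The rule splits by letter class: vowels +5, consonants +3.
Applying it to ultra: u(vowel)+5=z, l(cons)+3=o, t(cons)+3=w, r(cons)+3=u, a(vowel)+5=f.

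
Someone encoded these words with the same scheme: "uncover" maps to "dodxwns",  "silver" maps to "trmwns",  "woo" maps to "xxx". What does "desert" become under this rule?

The shift depends on letter class: consonant n→o is +1, but vowel u→d is +9. Vowels shift forward by 9 and consonants shift forward by 1.
For desert: d(cons)+1=e, e(vowel)+9=n, s(cons)+1=t, e(vowel)+9=n, r(cons)+1=s, t(cons)+1=u.

entnsu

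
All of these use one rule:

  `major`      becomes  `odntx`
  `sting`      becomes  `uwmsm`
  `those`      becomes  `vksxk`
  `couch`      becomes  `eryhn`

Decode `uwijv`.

Letter i (0-indexed) is shifted by i+2, so successive shifts are 2, 3, 4, ….
Reversing it on uwijv: u−2=s, w−3=t, i−4=e, j−5=e, v−6=p.

steep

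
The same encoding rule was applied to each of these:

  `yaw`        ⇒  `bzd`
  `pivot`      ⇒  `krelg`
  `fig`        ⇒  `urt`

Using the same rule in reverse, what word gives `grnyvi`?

Letters are reflected about the middle of the alphabet (position → 25−position): Atbash.
Reversing it on grnyvi: g↔t, r↔i, n↔m, y↔b, v↔e, i↔r.

timber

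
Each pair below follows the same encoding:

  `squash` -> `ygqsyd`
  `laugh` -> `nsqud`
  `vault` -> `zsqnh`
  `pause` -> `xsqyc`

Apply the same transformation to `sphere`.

s(18)→y(24) and q(16)→g(6) fit y≡9x+18 (mod 26); the inverse of 9 mod 26 is 3. This is an affine cipher: with a=0,…,z=25, each position x becomes (9x+18) mod 26.
Applying it to sphere: s(18)→9·18+18≡24=y; p(15)→9·15+18≡23=x; h(7)→9·7+18≡3=d; e(4)→9·4+18≡2=c; r(17)→9·17+18≡15=p; e(4)→9·4+18≡2=c (all mod 26).

yxdcpc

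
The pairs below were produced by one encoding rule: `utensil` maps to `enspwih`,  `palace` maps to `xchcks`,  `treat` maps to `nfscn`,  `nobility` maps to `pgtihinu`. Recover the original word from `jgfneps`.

Each letter's alphabet position (a=0..z=25) is mapped through 17·x+2 mod 26 — an affine cipher.
Decoding jgfneps: j(9)→23·(9−2)≡5=f; g(6)→23·(6−2)≡14=o; f(5)→23·(5−2)≡17=r; n(13)→23·(13−2)≡19=t; e(4)→23·(4−2)≡20=u; p(15)→23·(15−2)≡13=n; s(18)→23·(18−2)≡4=e (all mod 26).

fortune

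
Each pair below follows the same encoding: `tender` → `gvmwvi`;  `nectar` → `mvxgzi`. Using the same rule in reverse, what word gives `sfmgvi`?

Letters are reflected about the middle of the alphabet (position → 25−position): Atbash.
Undoing it on sfmgvi: s↔h, f↔u, m↔n, g↔t, v↔e, i↔r.

hunter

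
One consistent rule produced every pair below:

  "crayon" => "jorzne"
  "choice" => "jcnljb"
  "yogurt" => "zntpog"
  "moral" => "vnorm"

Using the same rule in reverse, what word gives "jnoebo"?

corner

c(2)→j(9) and r(17)→o(14) fit y≡9x+17 (mod 26); the inverse of 9 mod 26 is 3. Treating letters as 0–25, the rule is x ↦ 9x + 17 (mod 26).
Undoing it on jnoebo: j(9)→3·(9−17)≡2=c; n(13)→3·(13−17)≡14=o; o(14)→3·(14−17)≡17=r; e(4)→3·(4−17)≡13=n; b(1)→3·(1−17)≡4=e; o(14)→3·(14−17)≡17=r (all mod 26).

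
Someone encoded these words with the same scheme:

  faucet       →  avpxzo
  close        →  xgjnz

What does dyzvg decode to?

Compare letters: f→a is +21, a→v is +21, u→p is +21 — a constant shift. Every letter moves 21 places later in the alphabet, wrapping around z→a.
Undoing it on dyzvg: d−21=i, y−21=d, z−21=e, v−21=a, g−21=l.

ideal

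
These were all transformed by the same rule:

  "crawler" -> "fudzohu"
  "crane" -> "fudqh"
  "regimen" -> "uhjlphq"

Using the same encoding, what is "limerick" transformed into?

olphulfn

Compare letters: c→f is +3, r→u is +3, a→d is +3 — a constant shift. Every letter moves 3 places later in the alphabet, wrapping around z→a.
On limerick: l+3=o, i+3=l, m+3=p, e+3=h, r+3=u, i+3=l, c+3=f, k+3=n.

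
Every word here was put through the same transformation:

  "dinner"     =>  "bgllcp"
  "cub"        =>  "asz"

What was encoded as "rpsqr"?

Compare letters: d→b is +24, i→g is +24, n→l is +24 — a constant shift. Every letter moves 24 places later in the alphabet, wrapping around z→a.
Decoding rpsqr: r−24=t, p−24=r, s−24=u, q−24=s, r−24=t.

trust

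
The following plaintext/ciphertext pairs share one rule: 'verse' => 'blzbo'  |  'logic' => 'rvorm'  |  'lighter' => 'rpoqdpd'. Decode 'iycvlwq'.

crumble

Each letter shifts forward by (position + 6), i.e. 6, 7, 8, … — the shift grows by one for each successive letter.
Decoding iycvlwq: i−6=c, y−7=r, c−8=u, v−9=m, l−10=b, w−11=l, q−12=e.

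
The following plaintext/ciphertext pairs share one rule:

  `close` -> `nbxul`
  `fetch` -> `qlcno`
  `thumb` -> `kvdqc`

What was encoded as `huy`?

ply

The output letters match the input read backwards, each shifted +9: close reversed is esolc. Read the word backwards and shift each letter +9.
Reversing it on huy: shift back: h−9=y, u−9=l, y−9=p → ylp; then reverse → ply.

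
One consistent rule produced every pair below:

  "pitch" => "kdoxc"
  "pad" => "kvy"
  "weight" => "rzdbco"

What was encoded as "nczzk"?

Compare letters: p→k is +21, i→d is +21, t→o is +21 — a constant shift. Each letter is shifted forward by 21 in the alphabet (a Caesar shift of +21).
Undoing it on nczzk: n−21=s, c−21=h, z−21=e, z−21=e, k−21=p.

sheep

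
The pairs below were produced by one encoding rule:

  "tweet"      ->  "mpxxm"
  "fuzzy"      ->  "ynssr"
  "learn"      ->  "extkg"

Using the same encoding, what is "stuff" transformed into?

lmnyy

Compare letters: t→m is +19, w→p is +19, e→x is +19 — a constant shift. This is a Caesar cipher with shift 19.
Applying it to stuff: s+19=l, t+19=m, u+19=n, f+19=y, f+19=y.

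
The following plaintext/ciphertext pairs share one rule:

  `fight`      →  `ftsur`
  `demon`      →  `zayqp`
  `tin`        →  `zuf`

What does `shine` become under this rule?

qzute

The output letters match the input read backwards, each shifted +12: fight reversed is thgif. Two steps: reverse the string, then apply a Caesar shift of +12.
Applying it to shine: reverse → enihs; then shift: e+12=q, n+12=z, i+12=u, h+12=t, s+12=e.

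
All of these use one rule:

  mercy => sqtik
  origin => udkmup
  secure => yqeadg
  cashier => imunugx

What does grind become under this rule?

Shifts by position in mercy: pos 0: m→s (+6), pos 1: e→q (+12), pos 2: r→t (+2), pos 3: c→i (+6), pos 4: y→k (+12) — repeating every 3. It's a Vigenère-style cipher with numeric key [6,12,2]: position i shifts by key[i mod 3].
For grind: g+6=m, r+12=d, i+2=k, n+6=t, d+12=p.

mdktp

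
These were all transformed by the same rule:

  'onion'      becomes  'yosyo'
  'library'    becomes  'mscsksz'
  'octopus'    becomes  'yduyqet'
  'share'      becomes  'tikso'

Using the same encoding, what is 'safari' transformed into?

The shift depends on letter class: consonant n→o is +1, but vowel o→y is +10. Vowels shift forward by 10 and consonants shift forward by 1.
On safari: s(cons)+1=t, a(vowel)+10=k, f(cons)+1=g, a(vowel)+10=k, r(cons)+1=s, i(vowel)+10=s.

tkgkss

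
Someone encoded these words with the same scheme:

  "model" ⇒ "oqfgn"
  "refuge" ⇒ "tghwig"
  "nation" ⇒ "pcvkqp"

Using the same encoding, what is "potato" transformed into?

rqvcvq

Compare letters: m→o is +2, o→q is +2, d→f is +2 — a constant shift. Each letter is shifted forward by 2 in the alphabet (a Caesar shift of +2).
On potato: p+2=r, o+2=q, t+2=v, a+2=c, t+2=v, o+2=q.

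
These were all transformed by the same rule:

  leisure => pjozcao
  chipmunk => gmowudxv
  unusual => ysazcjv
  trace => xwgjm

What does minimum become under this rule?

qntpudw

In leisure: l→p is +4, e→j is +5, i→o is +6, s→z is +7 — the shift increases by 1 each position. The shift increases by 1 at each position, starting from +4: 4, 5, 6, ….
Applying it to minimum: m+4=q, i+5=n, n+6=t, i+7=p, m+8=u, u+9=d, m+10=w.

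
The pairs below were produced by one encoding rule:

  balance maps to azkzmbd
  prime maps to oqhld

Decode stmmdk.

tunnel

Compare letters: b→a is +25, a→z is +25, l→k is +25 — a constant shift. Every letter moves 25 places later in the alphabet, wrapping around z→a.
Undoing it on stmmdk: s−25=t, t−25=u, m−25=n, m−25=n, d−25=e, k−25=l.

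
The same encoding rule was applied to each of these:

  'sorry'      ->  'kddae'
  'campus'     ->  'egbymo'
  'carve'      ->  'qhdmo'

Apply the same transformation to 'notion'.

zaufaz

The output letters match the input read backwards, each shifted +12: sorry reversed is yrros. Two steps: reverse the string, then apply a Caesar shift of +12.
On notion: reverse → noiton; then shift: n+12=z, o+12=a, i+12=u, t+12=f, o+12=a, n+12=z.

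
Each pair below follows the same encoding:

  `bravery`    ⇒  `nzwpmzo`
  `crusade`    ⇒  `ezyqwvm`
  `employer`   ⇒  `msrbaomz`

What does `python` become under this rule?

b(1)→n(13) and r(17)→z(25) fit y≡17x+22 (mod 26); the inverse of 17 mod 26 is 23. Treating letters as 0–25, the rule is x ↦ 17x + 22 (mod 26).
For python: p(15)→17·15+22≡17=r; y(24)→17·24+22≡14=o; t(19)→17·19+22≡7=h; h(7)→17·7+22≡11=l; o(14)→17·14+22≡0=a; n(13)→17·13+22≡9=j (all mod 26).

rohlaj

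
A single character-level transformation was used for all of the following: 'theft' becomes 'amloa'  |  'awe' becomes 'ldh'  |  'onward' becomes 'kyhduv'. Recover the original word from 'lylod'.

Read the word backwards and shift each letter +7.
Decoding lylod: shift back: l−7=e, y−7=r, l−7=e, o−7=h, d−7=w → erehw; then reverse → where.

where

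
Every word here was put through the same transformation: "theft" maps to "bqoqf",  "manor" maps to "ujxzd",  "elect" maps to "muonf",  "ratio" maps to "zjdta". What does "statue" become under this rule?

ackegr

Each letter shifts forward by (position + 8), i.e. 8, 9, 10, … — the shift grows by one for each successive letter.
On statue: s+8=a, t+9=c, a+10=k, t+11=e, u+12=g, e+13=r.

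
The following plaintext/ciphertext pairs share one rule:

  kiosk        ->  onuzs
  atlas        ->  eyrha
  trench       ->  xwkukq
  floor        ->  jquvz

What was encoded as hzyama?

duster

In kiosk: k→o is +4, i→n is +5, o→u is +6, s→z is +7 — the shift increases by 1 each position. Letter i (0-indexed) is shifted by i+4, so successive shifts are 4, 5, 6, ….
Undoing it on hzyama: h−4=d, z−5=u, y−6=s, a−7=t, m−8=e, a−9=r.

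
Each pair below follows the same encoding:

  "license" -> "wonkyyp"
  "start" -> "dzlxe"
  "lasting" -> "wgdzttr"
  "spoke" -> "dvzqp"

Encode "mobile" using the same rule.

xumowk

Shifts by position in license: pos 0: l→w (+11), pos 1: i→o (+6), pos 2: c→n (+11), pos 3: e→k (+6) — repeating every 2. A repeating key of period 2 is used — shifts +11, +6 over and over.
Applying it to mobile: m+11=x, o+6=u, b+11=m, i+6=o, l+11=w, e+6=k.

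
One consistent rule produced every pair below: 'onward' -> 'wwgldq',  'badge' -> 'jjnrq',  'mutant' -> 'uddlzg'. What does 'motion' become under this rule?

uxdtaa

In onward: o→w is +8, n→w is +9, w→g is +10, a→l is +11 — the shift increases by 1 each position. Letter i (0-indexed) is shifted by i+8, so successive shifts are 8, 9, 10, ….
For motion: m+8=u, o+9=x, t+10=d, i+11=t, o+12=a, n+13=a.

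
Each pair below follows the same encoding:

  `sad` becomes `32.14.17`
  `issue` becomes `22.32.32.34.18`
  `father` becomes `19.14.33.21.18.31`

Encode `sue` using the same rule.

32.34.18

s is letter #19 and maps to 32: an offset of 13. The number is (letter's place in the alphabet, a=1) + 13.
Applying it to sue: s=19→32, u=21→34, e=5→18.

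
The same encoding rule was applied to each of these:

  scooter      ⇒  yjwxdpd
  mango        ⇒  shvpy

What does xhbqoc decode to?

In scooter: s→y is +6, c→j is +7, o→w is +8, o→x is +9 — the shift increases by 1 each position. Letter i (0-indexed) is shifted by i+6, so successive shifts are 6, 7, 8, ….
Reversing it on xhbqoc: x−6=r, h−7=a, b−8=t, q−9=h, o−10=e, c−11=r.

rather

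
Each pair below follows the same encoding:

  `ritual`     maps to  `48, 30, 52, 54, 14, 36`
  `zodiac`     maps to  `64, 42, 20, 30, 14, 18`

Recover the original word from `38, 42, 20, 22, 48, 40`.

modern

The formula is n = 2×(alphabet index, a=1) + 12.
Decoding 38, 42, 20, 22, 48, 40: 38→(38−12)÷2=13=m, 42→(42−12)÷2=15=o, 20→(20−12)÷2=4=d, 22→(22−12)÷2=5=e, 48→(48−12)÷2=18=r, 40→(40−12)÷2=14=n.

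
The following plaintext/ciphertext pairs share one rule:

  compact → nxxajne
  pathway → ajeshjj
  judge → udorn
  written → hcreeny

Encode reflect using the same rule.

cnqwnne

Two shifts are in play — +9 for a/e/i/o/u, +11 for every other letter.
On reflect: r(cons)+11=c, e(vowel)+9=n, f(cons)+11=q, l(cons)+11=w, e(vowel)+9=n, c(cons)+11=n, t(cons)+11=e.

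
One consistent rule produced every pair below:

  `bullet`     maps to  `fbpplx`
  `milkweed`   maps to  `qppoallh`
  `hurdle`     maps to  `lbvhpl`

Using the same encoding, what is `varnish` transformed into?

The shift depends on letter class: consonant b→f is +4, but vowel u→b is +7. Vowels shift forward by 7 and consonants shift forward by 4.
For varnish: v(cons)+4=z, a(vowel)+7=h, r(cons)+4=v, n(cons)+4=r, i(vowel)+7=p, s(cons)+4=w, h(cons)+4=l.

zhvrpwl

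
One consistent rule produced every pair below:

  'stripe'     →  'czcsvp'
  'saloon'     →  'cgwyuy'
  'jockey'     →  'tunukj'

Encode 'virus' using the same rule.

focey

Shifts by position in stripe: pos 0: s→c (+10), pos 1: t→z (+6), pos 2: r→c (+11), pos 3: i→s (+10), pos 4: p→v (+6), pos 5: e→p (+11) — repeating every 3. The shifts repeat in a cycle of length 3: positions 0,1,… shift by +10, +6, +11, then the pattern repeats.
Applying it to virus: v+10=f, i+6=o, r+11=c, u+10=e, s+6=y.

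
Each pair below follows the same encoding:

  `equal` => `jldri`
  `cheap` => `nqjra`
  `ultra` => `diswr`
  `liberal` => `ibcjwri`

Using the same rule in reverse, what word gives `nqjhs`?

e(4)→j(9) and q(16)→l(11) fit y≡11x+17 (mod 26); the inverse of 11 mod 26 is 19. This is an affine cipher: with a=0,…,z=25, each position x becomes (11x+17) mod 26.
Undoing it on nqjhs: n(13)→19·(13−17)≡2=c; q(16)→19·(16−17)≡7=h; j(9)→19·(9−17)≡4=e; h(7)→19·(7−17)≡18=s; s(18)→19·(18−17)≡19=t (all mod 26).

chest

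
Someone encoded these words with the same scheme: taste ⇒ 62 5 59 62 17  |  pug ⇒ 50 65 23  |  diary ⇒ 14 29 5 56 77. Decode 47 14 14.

odd

With a=1..z=26, the number is 3·pos + 2.
Reversing it on 47 14 14: 47→(47−2)÷3=15=o, 14→(14−2)÷3=4=d, 14→(14−2)÷3=4=d.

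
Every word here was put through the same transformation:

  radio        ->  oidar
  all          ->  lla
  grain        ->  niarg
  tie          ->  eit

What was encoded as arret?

terra

The word is simply reversed.
Reversing it on arret: then reverse → terra.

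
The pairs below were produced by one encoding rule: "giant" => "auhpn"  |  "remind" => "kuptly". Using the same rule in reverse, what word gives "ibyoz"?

The word is reversed, then every letter is shifted forward by 7.
Decoding ibyoz: shift back: i−7=b, b−7=u, y−7=r, o−7=h, z−7=s → burhs; then reverse → shrub.

shrub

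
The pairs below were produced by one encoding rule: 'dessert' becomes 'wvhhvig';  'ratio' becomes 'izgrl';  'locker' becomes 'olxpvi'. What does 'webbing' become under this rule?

Each pair mirrors across the alphabet (d↔w, e↔v, s↔h): positions sum to 25. This is the alphabet-reversal cipher (Atbash): a becomes z, b becomes y, etc.
On webbing: w↔d, e↔v, b↔y, b↔y, i↔r, n↔m, g↔t.

dvyyrmt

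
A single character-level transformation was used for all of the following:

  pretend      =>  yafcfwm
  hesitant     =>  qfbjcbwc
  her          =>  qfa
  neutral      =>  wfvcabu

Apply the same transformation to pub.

yvk

The shift depends on letter class: consonant p→y is +9, but vowel e→f is +1. Two shifts are in play — +1 for a/e/i/o/u, +9 for every other letter.
For pub: p(cons)+9=y, u(vowel)+1=v, b(cons)+9=k.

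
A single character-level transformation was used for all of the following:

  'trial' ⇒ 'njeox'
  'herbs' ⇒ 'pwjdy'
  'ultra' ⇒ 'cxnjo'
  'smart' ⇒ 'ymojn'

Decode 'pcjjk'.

t(19)→n(13) and r(17)→j(9) fit y≡15x+14 (mod 26); the inverse of 15 mod 26 is 7. This is an affine cipher: with a=0,…,z=25, each position x becomes (15x+14) mod 26.
Reversing it on pcjjk: p(15)→7·(15−14)≡7=h; c(2)→7·(2−14)≡20=u; j(9)→7·(9−14)≡17=r; j(9)→7·(9−14)≡17=r; k(10)→7·(10−14)≡24=y (all mod 26).

hurry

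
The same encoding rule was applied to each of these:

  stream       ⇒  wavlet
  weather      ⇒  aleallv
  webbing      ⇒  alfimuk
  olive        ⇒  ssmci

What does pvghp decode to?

Shifts by position in stream: pos 0: s→w (+4), pos 1: t→a (+7), pos 2: r→v (+4), pos 3: e→l (+7) — repeating every 2. It's a Vigenère-style cipher with numeric key [4,7]: position i shifts by key[i mod 2].
Undoing it on pvghp: p−4=l, v−7=o, g−4=c, h−7=a, p−4=l.

local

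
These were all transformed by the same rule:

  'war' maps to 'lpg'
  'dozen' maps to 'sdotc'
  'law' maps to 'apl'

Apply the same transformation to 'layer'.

Every letter moves 15 places later in the alphabet, wrapping around z→a.
For layer: l+15=a, a+15=p, y+15=n, e+15=t, r+15=g.

apntg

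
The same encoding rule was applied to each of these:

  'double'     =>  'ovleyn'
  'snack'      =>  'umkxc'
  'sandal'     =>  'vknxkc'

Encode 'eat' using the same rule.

The output letters match the input read backwards, each shifted +10: double reversed is elbuod. Read the word backwards and shift each letter +10.
For eat: reverse → tae; then shift: t+10=d, a+10=k, e+10=o.

dko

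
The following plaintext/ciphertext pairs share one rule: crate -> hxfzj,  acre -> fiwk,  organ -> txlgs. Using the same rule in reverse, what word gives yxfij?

A repeating key of period 2 is used — shifts +5, +6 over and over.
Reversing it on yxfij: y−5=t, x−6=r, f−5=a, i−6=c, j−5=e.

trace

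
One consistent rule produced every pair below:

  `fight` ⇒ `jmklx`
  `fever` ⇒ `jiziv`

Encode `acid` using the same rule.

egmh

Compare letters: f→j is +4, i→m is +4, g→k is +4 — a constant shift. Every letter moves 4 places later in the alphabet, wrapping around z→a.
Applying it to acid: a+4=e, c+4=g, i+4=m, d+4=h.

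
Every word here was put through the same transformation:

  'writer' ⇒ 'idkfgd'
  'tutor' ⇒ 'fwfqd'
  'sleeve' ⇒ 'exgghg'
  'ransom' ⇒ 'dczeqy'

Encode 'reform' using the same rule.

The shift depends on letter class: consonant w→i is +12, but vowel i→k is +2. The rule splits by letter class: vowels +2, consonants +12.
On reform: r(cons)+12=d, e(vowel)+2=g, f(cons)+12=r, o(vowel)+2=q, r(cons)+12=d, m(cons)+12=y.

dgrqdy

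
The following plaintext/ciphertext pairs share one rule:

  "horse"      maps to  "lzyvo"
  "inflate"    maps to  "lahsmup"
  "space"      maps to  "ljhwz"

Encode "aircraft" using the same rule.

amhyjyph

The word is reversed, then every letter is shifted forward by 7.
Applying it to aircraft: reverse → tfarcria; then shift: t+7=a, f+7=m, a+7=h, r+7=y, c+7=j, r+7=y, i+7=p, a+7=h.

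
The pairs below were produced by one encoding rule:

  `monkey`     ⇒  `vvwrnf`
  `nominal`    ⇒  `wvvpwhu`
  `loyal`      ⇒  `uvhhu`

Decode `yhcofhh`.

pathway

Shifts by position in monkey: pos 0: m→v (+9), pos 1: o→v (+7), pos 2: n→w (+9), pos 3: k→r (+7) — repeating every 2. It's a Vigenère-style cipher with numeric key [9,7]: position i shifts by key[i mod 2].
Undoing it on yhcofhh: y−9=p, h−7=a, c−9=t, o−7=h, f−9=w, h−7=a, h−9=y.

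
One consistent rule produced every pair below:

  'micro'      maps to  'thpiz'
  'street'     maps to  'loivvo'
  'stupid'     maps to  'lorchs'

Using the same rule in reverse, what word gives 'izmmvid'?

robbery

m(12)→t(19) and i(8)→h(7) fit y≡3x+9 (mod 26); the inverse of 3 mod 26 is 9. Treating letters as 0–25, the rule is x ↦ 3x + 9 (mod 26).
Undoing it on izmmvid: i(8)→9·(8−9)≡17=r; z(25)→9·(25−9)≡14=o; m(12)→9·(12−9)≡1=b; m(12)→9·(12−9)≡1=b; v(21)→9·(21−9)≡4=e; i(8)→9·(8−9)≡17=r; d(3)→9·(3−9)≡24=y (all mod 26).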